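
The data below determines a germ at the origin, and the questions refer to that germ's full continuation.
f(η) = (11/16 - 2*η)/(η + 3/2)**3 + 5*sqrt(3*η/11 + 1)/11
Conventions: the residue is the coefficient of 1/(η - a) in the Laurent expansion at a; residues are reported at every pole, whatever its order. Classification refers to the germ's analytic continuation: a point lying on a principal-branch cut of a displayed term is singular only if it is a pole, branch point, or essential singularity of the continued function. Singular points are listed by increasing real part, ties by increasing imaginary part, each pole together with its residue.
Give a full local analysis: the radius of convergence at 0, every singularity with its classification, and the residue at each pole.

Radius of convergence at 0: 3/2.
At -11/3: an algebraic (square-root) branch point.
At -3/2: a pole of order 3; residue 0.

Denominator factor (η + 3/2)^3: pole of order 3 at -3/2, modulus 3/2.
Branch term (5/11)*sqrt(1 - η/(-11/3)): its argument vanishes at η = -11/3, a square-root branch point, modulus 11/3.
The radius of convergence is the smallest modulus among the singular points: 3/2.
The branch term is analytic at -3/2 and contributes nothing to the residue; only the rational part matters.
At the order-3 pole -3/2 set g(η) = (η - (-3/2))^3*(rational part) = 11/16 - 2*η.
Order-3 pole: residue = g''(a)/2; g''(-3/2) = 0, so the residue is 0.
List the singular points by increasing real part (a conjugate pair: the negative imaginary part first).


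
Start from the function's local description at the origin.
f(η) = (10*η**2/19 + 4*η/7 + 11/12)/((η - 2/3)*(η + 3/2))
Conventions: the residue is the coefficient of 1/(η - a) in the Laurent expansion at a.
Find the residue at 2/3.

The residue is 7333/10374.

At the order-1 pole 2/3 set g(η) = (η - (2/3))*f(η) = (10*η**2/19 + 4*η/7 + 11/12)/(η + 3/2).
Simple pole: residue = g(a) at a = 2/3, which is 7333/10374.


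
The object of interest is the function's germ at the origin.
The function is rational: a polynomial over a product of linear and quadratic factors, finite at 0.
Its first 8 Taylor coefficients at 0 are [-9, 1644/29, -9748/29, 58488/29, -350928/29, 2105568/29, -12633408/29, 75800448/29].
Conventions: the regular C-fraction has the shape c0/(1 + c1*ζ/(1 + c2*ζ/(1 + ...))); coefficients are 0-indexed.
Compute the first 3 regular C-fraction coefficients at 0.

Taylor coefficients (read off): a_0 = -9, a_1 = 1644/29, a_2 = -9748/29.
c0 = a_0 = -9. Peel one level at a time: if S = 1 + c*ζ/S' with S'(0) = 1, then c is the ζ-coefficient of S and S' = c*ζ/(S - 1).
S_1 = c0/f = 1 + (548/87)*ζ + (17612/7569)*ζ^2 + ...; c1 = 548/87.
S_2 = c1*ζ/(S_1 - 1) = 1 + (-4403/11919)*ζ + ...; c2 = -4403/11919.

The regular C-fraction coefficients are [-9, 548/87, -4403/11919].


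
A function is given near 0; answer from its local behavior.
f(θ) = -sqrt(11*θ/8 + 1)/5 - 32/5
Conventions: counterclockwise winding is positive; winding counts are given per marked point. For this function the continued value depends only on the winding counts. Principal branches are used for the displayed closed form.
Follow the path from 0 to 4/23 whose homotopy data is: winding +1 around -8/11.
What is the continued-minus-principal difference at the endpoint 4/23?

The rational part is single-valued and drops out of the difference; each branch term changes only by its own monodromy.
(-1/5)*sqrt(1 - θ/(-8/11)): winding +1 is odd, the square root flips sign, contributing -2*(-1/5)*sqrt(1 - (4/23)/(-8/11)) = -2*(-1/5)*sqrt(57/46) = (1/115)*sqrt(2622).
Summing the contributions at θ = 4/23 gives (1/115)*sqrt(2622).

Continued minus principal equals (1/115)*sqrt(2622).


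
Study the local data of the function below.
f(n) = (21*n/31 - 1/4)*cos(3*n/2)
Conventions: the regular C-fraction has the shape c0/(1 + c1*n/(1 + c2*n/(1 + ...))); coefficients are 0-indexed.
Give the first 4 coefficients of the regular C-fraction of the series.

Taylor coefficients (expand at 0): a_0 = -1/4, a_1 = 21/31, a_2 = 9/32, a_3 = -189/248.
c0 = a_0 = -1/4. Peel one level at a time: if S = 1 + c*n/S' with S'(0) = 1, then c is the n-coefficient of S and S' = c*n/(S - 1).
S_1 = c0/f = 1 + (84/31)*n + (65097/7688)*n^2 + ...; c1 = 84/31.
S_2 = c1*n/(S_1 - 1) = 1 + (-21699/6944)*n + (65097/50176)*n^2 + ...; c2 = -21699/6944.
S_3 = c2*n/(S_2 - 1) = 1 + (93/224)*n + ...; c3 = 93/224.

The regular C-fraction coefficients are [-1/4, 84/31, -21699/6944, 93/224].


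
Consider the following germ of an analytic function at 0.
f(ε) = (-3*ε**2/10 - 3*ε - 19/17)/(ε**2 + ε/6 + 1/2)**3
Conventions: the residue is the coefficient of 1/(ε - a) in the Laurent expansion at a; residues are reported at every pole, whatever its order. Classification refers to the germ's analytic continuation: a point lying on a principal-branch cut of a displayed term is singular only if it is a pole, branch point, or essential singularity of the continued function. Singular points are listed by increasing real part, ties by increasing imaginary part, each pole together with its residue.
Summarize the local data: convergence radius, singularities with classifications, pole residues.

Radius of convergence at 0: (1/2)*sqrt(2).
At (-1/12) - ((1/12)*sqrt(71))*i: a pole of order 3; residue -((3644676/30422435)*sqrt(71))*i.
At (-1/12) + ((1/12)*sqrt(71))*i: a pole of order 3; residue ((3644676/30422435)*sqrt(71))*i.

Denominator factor (ε**2 + ε/6 + 1/2)^3: discriminant -71/36, complex-conjugate roots (-1/12) + ((1/12)*sqrt(71))*i and (-1/12) - ((1/12)*sqrt(71))*i; poles of order 3, moduli (1/2)*sqrt(2) and (1/2)*sqrt(2).
The radius of convergence is the smallest modulus among the singular points: (1/2)*sqrt(2).
The factor ε**2 + ε/6 + 1/2 splits as (ε - a)(ε - a') with a = (-1/12) - ((1/12)*sqrt(71))*i, a' = (-1/12) + ((1/12)*sqrt(71))*i. At the order-3 pole a set g(ε) = (ε - a)^3*f(ε) = [-3*ε**2/10 - 3*ε - 19/17] / (ε - a')^3.
Order-3 pole: residue = g''(a)/2; g''((-1/12) - ((1/12)*sqrt(71))*i) = -((7289352/30422435)*sqrt(71))*i, so the residue is -((3644676/30422435)*sqrt(71))*i.
The factor ε**2 + ε/6 + 1/2 splits as (ε - a)(ε - a') with a = (-1/12) + ((1/12)*sqrt(71))*i, a' = (-1/12) - ((1/12)*sqrt(71))*i. At the order-3 pole a set g(ε) = (ε - a)^3*f(ε) = [-3*ε**2/10 - 3*ε - 19/17] / (ε - a')^3.
Order-3 pole: residue = g''(a)/2; g''((-1/12) + ((1/12)*sqrt(71))*i) = ((7289352/30422435)*sqrt(71))*i, so the residue is ((3644676/30422435)*sqrt(71))*i.
List the singular points by increasing real part (a conjugate pair: the negative imaginary part first).


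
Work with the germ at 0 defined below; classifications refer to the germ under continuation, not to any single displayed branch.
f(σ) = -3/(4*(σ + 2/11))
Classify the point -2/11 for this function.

The denominator factor σ + 2/11 vanishes at -2/11 and appears to the power 1; the numerator there equals -3/4, nonzero, and no other factor vanishes.
Hence a pole whose order is the multiplicity, 1.

The point is a pole of order 1.


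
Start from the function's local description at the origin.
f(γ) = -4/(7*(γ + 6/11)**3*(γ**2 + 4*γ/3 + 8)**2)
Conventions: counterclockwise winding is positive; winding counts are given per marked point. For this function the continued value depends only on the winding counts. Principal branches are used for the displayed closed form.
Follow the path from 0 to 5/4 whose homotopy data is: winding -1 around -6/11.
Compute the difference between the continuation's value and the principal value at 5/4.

The function is rational, hence single-valued: continuing it around any pole returns the same value, so the difference is 0.

Continued minus principal equals 0.


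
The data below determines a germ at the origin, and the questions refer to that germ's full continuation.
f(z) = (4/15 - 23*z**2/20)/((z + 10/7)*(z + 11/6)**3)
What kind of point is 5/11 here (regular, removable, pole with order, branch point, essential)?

The point is a regular point.

Denominator factors: z + 10/7 = 145/77 at z = 5/11; z + 11/6 = 151/66 at z = 5/11 — none vanishes.
So the germ continues analytically to 5/11.


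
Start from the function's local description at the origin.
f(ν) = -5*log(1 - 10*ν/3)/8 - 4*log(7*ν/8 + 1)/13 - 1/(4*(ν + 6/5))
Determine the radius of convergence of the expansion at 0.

Denominator factor (ν + 6/5): pole of order 1 at -6/5, modulus 6/5.
Branch term (-5/8)*log(1 - ν/(3/10)): its argument vanishes at ν = 3/10, a logarithmic branch point, modulus 3/10.
Branch term (-4/13)*log(1 - ν/(-8/7)): its argument vanishes at ν = -8/7, a logarithmic branch point, modulus 8/7.
The radius of convergence is the smallest modulus among the singular points: 3/10.

The radius of convergence is 3/10.


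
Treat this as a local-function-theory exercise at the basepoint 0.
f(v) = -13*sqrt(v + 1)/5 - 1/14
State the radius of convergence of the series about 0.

The radius of convergence is 1.

Branch term (-13/5)*sqrt(1 - v/(-1)): its argument vanishes at v = -1, a square-root branch point, modulus 1.
The radius of convergence is the smallest modulus among the singular points: 1.


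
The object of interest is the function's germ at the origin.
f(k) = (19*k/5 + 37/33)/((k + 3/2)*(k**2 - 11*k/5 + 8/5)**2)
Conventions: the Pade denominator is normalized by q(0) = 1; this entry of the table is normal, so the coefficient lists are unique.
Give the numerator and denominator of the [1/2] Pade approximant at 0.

Taylor coefficients needed (expand at 0): a_0 = 925/3168, a_1 = 60745/38016, a_2 = 5377975/1824768, a_3 = 43155395/10948608.
Write the denominator as Q(k) = 1 + q1*k + q2*k^2. Requiring Q*f - P = O(k^4) with deg P <= 1 kills the coefficients of k^2..k^3 in Q*f:
  k^2: a_2 + q1*a_1 + q2*a_0 = 0, i.e. 5377975/1824768 + (60745/38016)*q1 + (925/3168)*q2 = 0.
  k^3: a_3 + q1*a_2 + q2*a_1 = 0, i.e. 43155395/10948608 + (5377975/1824768)*q1 + (60745/38016)*q2 = 0.
Solving this linear system: q1 = -3291301475/1565630916, q2 = 35336974873/25050094656.
The numerator is Q*f truncated at degree 1: P0 = a_0 = 925/3168; P1 = a_1 + q1*a_0 = 135580563935/137775520608.

The Pade approximant has numerator coefficients [925/3168, 135580563935/137775520608]; denominator coefficients [1, -3291301475/1565630916, 35336974873/25050094656].


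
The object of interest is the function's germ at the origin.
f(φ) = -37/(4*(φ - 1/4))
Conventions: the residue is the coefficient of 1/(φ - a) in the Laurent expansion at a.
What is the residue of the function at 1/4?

At the order-1 pole 1/4 set g(φ) = (φ - (1/4))*f(φ) = -37/4.
Simple pole: residue = g(a) at a = 1/4, which is -37/4.

The residue is -37/4.


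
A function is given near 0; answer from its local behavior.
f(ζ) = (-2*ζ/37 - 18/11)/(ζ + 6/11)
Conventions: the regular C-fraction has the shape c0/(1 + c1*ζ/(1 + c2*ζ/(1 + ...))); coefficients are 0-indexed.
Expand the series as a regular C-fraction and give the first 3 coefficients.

Taylor coefficients (expand at 0): a_0 = -3, a_1 = 1199/222, a_2 = -13189/1332.
c0 = a_0 = -3. Peel one level at a time: if S = 1 + c*ζ/S' with S'(0) = 1, then c is the ζ-coefficient of S and S' = c*ζ/(S - 1).
S_1 = c0/f = 1 + (1199/666)*ζ + (-13189/221778)*ζ^2 + ...; c1 = 1199/666.
S_2 = c1*ζ/(S_1 - 1) = 1 + (11/333)*ζ + ...; c2 = 11/333.

The regular C-fraction coefficients are [-3, 1199/666, 11/333].


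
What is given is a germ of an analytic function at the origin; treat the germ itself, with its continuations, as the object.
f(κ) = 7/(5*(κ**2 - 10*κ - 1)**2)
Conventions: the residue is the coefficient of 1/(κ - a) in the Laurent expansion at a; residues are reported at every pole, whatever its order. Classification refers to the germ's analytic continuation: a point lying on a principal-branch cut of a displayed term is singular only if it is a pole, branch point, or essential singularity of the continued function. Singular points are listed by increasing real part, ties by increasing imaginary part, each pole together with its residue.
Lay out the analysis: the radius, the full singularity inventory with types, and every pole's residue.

Radius of convergence at 0: -5 + sqrt(26).
At 5 - sqrt(26): a pole of order 2; residue (7/13520)*sqrt(26).
At 5 + sqrt(26): a pole of order 2; residue -(7/13520)*sqrt(26).

Denominator factor (κ**2 - 10*κ - 1)^2: discriminant 104, real irrational roots 5 + sqrt(26) and 5 - sqrt(26); poles of order 2, moduli 5 + sqrt(26) and -5 + sqrt(26).
The radius of convergence is the smallest modulus among the singular points: -5 + sqrt(26).
The factor κ**2 - 10*κ - 1 splits as (κ - a)(κ - a') with a = 5 - sqrt(26), a' = 5 + sqrt(26). At the order-2 pole a set g(κ) = (κ - a)^2*f(κ) = [7/5] / (κ - a')^2.
Order-2 pole: residue = g'(a); g'(5 - sqrt(26)) = (7/13520)*sqrt(26), so the residue is (7/13520)*sqrt(26).
The factor κ**2 - 10*κ - 1 splits as (κ - a)(κ - a') with a = 5 + sqrt(26), a' = 5 - sqrt(26). At the order-2 pole a set g(κ) = (κ - a)^2*f(κ) = [7/5] / (κ - a')^2.
Order-2 pole: residue = g'(a); g'(5 + sqrt(26)) = -(7/13520)*sqrt(26), so the residue is -(7/13520)*sqrt(26).
List the singular points by increasing real part (a conjugate pair: the negative imaginary part first).


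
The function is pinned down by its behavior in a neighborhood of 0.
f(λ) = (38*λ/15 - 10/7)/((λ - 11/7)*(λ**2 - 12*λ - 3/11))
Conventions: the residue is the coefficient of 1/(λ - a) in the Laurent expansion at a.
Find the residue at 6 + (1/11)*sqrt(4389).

The residue is 5159/67350 + (20821/8957550)*sqrt(4389).

The factor λ**2 - 12*λ - 3/11 splits as (λ - a)(λ - a') with a = 6 + (1/11)*sqrt(4389), a' = 6 - (1/11)*sqrt(4389). At the order-1 pole a set g(λ) = (λ - a)*f(λ) = [(38*λ/15 - 10/7)/(λ - 11/7)] / (λ - a').
Simple pole: residue = g(a) at a = 6 + (1/11)*sqrt(4389), which is 5159/67350 + (20821/8957550)*sqrt(4389).


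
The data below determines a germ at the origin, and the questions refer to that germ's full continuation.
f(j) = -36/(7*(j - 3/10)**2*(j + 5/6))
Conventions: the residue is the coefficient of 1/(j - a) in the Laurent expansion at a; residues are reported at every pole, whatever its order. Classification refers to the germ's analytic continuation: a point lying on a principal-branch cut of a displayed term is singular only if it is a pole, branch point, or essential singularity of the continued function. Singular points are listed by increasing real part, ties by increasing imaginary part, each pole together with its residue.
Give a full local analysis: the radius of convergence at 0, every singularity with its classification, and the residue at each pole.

Denominator factor (j - 3/10)^2: pole of order 2 at 3/10, modulus 3/10.
Denominator factor (j + 5/6): pole of order 1 at -5/6, modulus 5/6.
The radius of convergence is the smallest modulus among the singular points: 3/10.
At the order-1 pole -5/6 set g(j) = (j - (-5/6))*f(j) = -36/(7*(j - 3/10)**2).
Simple pole: residue = g(a) at a = -5/6, which is -8100/2023.
At the order-2 pole 3/10 set g(j) = (j - (3/10))^2*f(j) = -36/(7*(j + 5/6)).
Order-2 pole: residue = g'(a); g'(3/10) = 8100/2023, so the residue is 8100/2023.
List the singular points by increasing real part (a conjugate pair: the negative imaginary part first).

Radius of convergence at 0: 3/10.
At -5/6: a pole of order 1; residue -8100/2023.
At 3/10: a pole of order 2; residue 8100/2023.


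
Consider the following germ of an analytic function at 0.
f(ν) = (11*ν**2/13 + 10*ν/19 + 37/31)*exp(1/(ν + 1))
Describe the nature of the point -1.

The point is an essential singularity.

The exponent 1/(ν - (-1)) has a pole at -1, so exp(1/(ν - (-1))) takes every nonzero value near it: an essential singularity (not a pole of any order).


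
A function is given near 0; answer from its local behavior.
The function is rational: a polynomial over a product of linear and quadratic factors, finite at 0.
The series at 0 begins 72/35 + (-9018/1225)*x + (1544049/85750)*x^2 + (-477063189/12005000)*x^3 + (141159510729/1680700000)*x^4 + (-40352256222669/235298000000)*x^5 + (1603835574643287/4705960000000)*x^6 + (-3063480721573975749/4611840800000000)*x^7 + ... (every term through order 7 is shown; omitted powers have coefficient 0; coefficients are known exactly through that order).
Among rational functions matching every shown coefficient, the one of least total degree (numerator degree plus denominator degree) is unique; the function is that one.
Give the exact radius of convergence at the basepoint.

No rational of total degree below 4 reproduces all 8 coefficients; solving the [0/4] Pade equations on them gives f(x) = 7/(6*(x + 7/12)**2*(x**2 + x/4 + 5/3)), whose expansion matches every shown term.
Denominator factor (x + 7/12)^2: pole of order 2 at -7/12, modulus 7/12.
Denominator factor (x**2 + x/4 + 5/3): discriminant -317/48, complex-conjugate roots (-1/8) + ((1/24)*sqrt(951))*i and (-1/8) - ((1/24)*sqrt(951))*i; poles of order 1, moduli (1/3)*sqrt(15) and (1/3)*sqrt(15).
The radius of convergence is the smallest modulus among the singular points: 7/12.

The radius of convergence is 7/12.


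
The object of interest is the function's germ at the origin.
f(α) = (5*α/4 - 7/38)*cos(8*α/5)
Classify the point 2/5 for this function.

There is no denominator, hence no pole anywhere.
The factor cos(8*α/5) is entire.
So the germ continues analytically to 2/5.

The point is a regular point.


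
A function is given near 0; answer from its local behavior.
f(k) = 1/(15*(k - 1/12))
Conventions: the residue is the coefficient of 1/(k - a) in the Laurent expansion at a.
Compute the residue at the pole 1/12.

At the order-1 pole 1/12 set g(k) = (k - (1/12))*f(k) = 1/15.
Simple pole: residue = g(a) at a = 1/12, which is 1/15.

The residue is 1/15.


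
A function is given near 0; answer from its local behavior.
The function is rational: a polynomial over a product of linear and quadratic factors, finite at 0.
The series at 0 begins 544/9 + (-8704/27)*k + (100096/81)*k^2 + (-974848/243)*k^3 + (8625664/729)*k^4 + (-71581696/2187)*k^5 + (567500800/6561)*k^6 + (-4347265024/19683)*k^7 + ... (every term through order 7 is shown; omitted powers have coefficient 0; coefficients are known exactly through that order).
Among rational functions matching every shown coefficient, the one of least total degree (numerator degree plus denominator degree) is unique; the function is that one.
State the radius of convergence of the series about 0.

No rational of total degree below 4 reproduces all 8 coefficients; solving the [0/4] Pade equations on them gives f(k) = -34/(3*(k - 3/2)*(k + 1/2)**3), whose expansion matches every shown term.
Denominator factor (k - 3/2): pole of order 1 at 3/2, modulus 3/2.
Denominator factor (k + 1/2)^3: pole of order 3 at -1/2, modulus 1/2.
The radius of convergence is the smallest modulus among the singular points: 1/2.

The radius of convergence is 1/2.


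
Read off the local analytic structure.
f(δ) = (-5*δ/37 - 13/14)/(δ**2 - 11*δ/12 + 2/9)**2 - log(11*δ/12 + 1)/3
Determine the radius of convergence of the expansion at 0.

Denominator factor (δ**2 - 11*δ/12 + 2/9)^2: discriminant -7/144, complex-conjugate roots (11/24) + ((1/24)*sqrt(7))*i and (11/24) - ((1/24)*sqrt(7))*i; poles of order 2, moduli (1/3)*sqrt(2) and (1/3)*sqrt(2).
Branch term (-1/3)*log(1 - δ/(-12/11)): its argument vanishes at δ = -12/11, a logarithmic branch point, modulus 12/11.
The radius of convergence is the smallest modulus among the singular points: (1/3)*sqrt(2).

The radius of convergence is (1/3)*sqrt(2).


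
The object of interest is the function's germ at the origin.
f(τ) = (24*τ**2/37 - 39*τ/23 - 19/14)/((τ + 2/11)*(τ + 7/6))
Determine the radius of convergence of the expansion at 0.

The radius of convergence is 2/11.

Denominator factor (τ + 7/6): pole of order 1 at -7/6, modulus 7/6.
Denominator factor (τ + 2/11): pole of order 1 at -2/11, modulus 2/11.
The radius of convergence is the smallest modulus among the singular points: 2/11.


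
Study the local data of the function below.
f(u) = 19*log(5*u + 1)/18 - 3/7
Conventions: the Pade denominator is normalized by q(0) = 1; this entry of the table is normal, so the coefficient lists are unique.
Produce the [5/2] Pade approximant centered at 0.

Taylor coefficients needed (expand at 0): a_0 = -3/7, a_1 = 95/18, a_2 = -475/36, a_3 = 2375/54, a_4 = -11875/72, a_5 = 11875/18, a_6 = -296875/108, a_7 = 1484375/126.
Write the denominator as Q(u) = 1 + q1*u + q2*u^2. Requiring Q*f - P = O(u^8) with deg P <= 5 kills the coefficients of u^6..u^7 in Q*f:
  u^6: a_6 + q1*a_5 + q2*a_4 = 0, i.e. -296875/108 + (11875/18)*q1 + (-11875/72)*q2 = 0.
  u^7: a_7 + q1*a_6 + q2*a_5 = 0, i.e. 1484375/126 + (-296875/108)*q1 + (11875/18)*q2 = 0.
Solving this linear system: q1 = 50/7, q2 = 250/21.
The numerator is Q*f truncated at degree 5: P0 = a_0 = -3/7; P1 = a_1 + q1*a_0 = 1955/882; P2 = a_2 + q1*a_1 + q2*a_0 = 34225/1764; P3 = a_3 + q1*a_2 + q2*a_1 = 2375/189; P4 = a_4 + q1*a_3 + q2*a_2 = -11875/1512; P5 = a_5 + q1*a_4 + q2*a_3 = 11875/2268.

The Pade approximant has numerator coefficients [-3/7, 1955/882, 34225/1764, 2375/189, -11875/1512, 11875/2268]; denominator coefficients [1, 50/7, 250/21].


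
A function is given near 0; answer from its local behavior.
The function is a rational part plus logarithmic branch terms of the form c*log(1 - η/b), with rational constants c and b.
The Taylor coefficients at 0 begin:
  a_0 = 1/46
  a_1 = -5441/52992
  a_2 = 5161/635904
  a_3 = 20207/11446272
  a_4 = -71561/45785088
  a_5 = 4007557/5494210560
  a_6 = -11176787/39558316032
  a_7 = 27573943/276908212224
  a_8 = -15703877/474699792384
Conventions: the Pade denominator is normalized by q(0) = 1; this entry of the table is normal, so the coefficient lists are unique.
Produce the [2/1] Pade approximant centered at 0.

The Pade approximant has numerator coefficients [1/46, -29374249/273491712, 299800337/9845701632]; denominator coefficients [1, -20207/92898].

Taylor coefficients needed (read off): a_0 = 1/46, a_1 = -5441/52992, a_2 = 5161/635904, a_3 = 20207/11446272.
Write the denominator as Q(η) = 1 + q1*η. Requiring Q*f - P = O(η^4) with deg P <= 2 kills the coefficients of η^3..η^3 in Q*f:
  η^3: a_3 + q1*a_2 = 0, i.e. 20207/11446272 + (5161/635904)*q1 = 0.
Solving this linear system: q1 = -20207/92898.
The numerator is Q*f truncated at degree 2: P0 = a_0 = 1/46; P1 = a_1 + q1*a_0 = -29374249/273491712; P2 = a_2 + q1*a_1 = 299800337/9845701632.


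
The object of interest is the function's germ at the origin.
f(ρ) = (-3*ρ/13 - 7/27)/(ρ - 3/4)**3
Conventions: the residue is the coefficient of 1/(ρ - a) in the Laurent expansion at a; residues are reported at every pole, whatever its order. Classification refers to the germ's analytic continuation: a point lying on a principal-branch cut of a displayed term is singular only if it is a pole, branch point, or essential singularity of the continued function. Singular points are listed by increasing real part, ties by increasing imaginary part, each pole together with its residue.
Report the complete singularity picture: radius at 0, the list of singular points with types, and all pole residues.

Denominator factor (ρ - 3/4)^3: pole of order 3 at 3/4, modulus 3/4.
The radius of convergence is the smallest modulus among the singular points: 3/4.
At the order-3 pole 3/4 set g(ρ) = (ρ - (3/4))^3*f(ρ) = -3*ρ/13 - 7/27.
Order-3 pole: residue = g''(a)/2; g''(3/4) = 0, so the residue is 0.

Radius of convergence at 0: 3/4.
At 3/4: a pole of order 3; residue 0.


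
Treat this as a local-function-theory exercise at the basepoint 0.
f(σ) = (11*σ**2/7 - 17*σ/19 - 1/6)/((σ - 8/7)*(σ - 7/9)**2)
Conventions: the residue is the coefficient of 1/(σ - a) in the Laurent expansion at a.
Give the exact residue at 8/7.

The residue is 911385/140714.

At the order-1 pole 8/7 set g(σ) = (σ - (8/7))*f(σ) = (11*σ**2/7 - 17*σ/19 - 1/6)/(σ - 7/9)**2.
Simple pole: residue = g(a) at a = 8/7, which is 911385/140714.


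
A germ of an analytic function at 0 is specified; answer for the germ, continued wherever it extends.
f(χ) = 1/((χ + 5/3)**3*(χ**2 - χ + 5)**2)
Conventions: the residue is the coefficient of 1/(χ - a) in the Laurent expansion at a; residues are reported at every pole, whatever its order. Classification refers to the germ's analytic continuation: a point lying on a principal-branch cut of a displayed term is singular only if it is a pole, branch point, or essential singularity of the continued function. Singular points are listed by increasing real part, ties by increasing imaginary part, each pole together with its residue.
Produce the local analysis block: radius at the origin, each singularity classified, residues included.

Radius of convergence at 0: 5/3.
At -5/3: a pole of order 3; residue 245673/52200625.
At (1/2) - ((1/2)*sqrt(19))*i: a pole of order 2; residue (-245673/104401250) - ((5311683/37688851250)*sqrt(19))*i.
At (1/2) + ((1/2)*sqrt(19))*i: a pole of order 2; residue (-245673/104401250) + ((5311683/37688851250)*sqrt(19))*i.

Denominator factor (χ**2 - χ + 5)^2: discriminant -19, complex-conjugate roots (1/2) + ((1/2)*sqrt(19))*i and (1/2) - ((1/2)*sqrt(19))*i; poles of order 2, moduli sqrt(5) and sqrt(5).
Denominator factor (χ + 5/3)^3: pole of order 3 at -5/3, modulus 5/3.
The radius of convergence is the smallest modulus among the singular points: 5/3.
At the order-3 pole -5/3 set g(χ) = (χ - (-5/3))^3*f(χ) = (χ**2 - χ + 5)**(-2).
Order-3 pole: residue = g''(a)/2; g''(-5/3) = 491346/52200625, so the residue is 245673/52200625.
The factor χ**2 - χ + 5 splits as (χ - a)(χ - a') with a = (1/2) - ((1/2)*sqrt(19))*i, a' = (1/2) + ((1/2)*sqrt(19))*i. At the order-2 pole a set g(χ) = (χ - a)^2*f(χ) = [(χ + 5/3)**(-3)] / (χ - a')^2.
Order-2 pole: residue = g'(a); g'((1/2) - ((1/2)*sqrt(19))*i) = (-245673/104401250) - ((5311683/37688851250)*sqrt(19))*i, so the residue is (-245673/104401250) - ((5311683/37688851250)*sqrt(19))*i.
The factor χ**2 - χ + 5 splits as (χ - a)(χ - a') with a = (1/2) + ((1/2)*sqrt(19))*i, a' = (1/2) - ((1/2)*sqrt(19))*i. At the order-2 pole a set g(χ) = (χ - a)^2*f(χ) = [(χ + 5/3)**(-3)] / (χ - a')^2.
Order-2 pole: residue = g'(a); g'((1/2) + ((1/2)*sqrt(19))*i) = (-245673/104401250) + ((5311683/37688851250)*sqrt(19))*i, so the residue is (-245673/104401250) + ((5311683/37688851250)*sqrt(19))*i.
List the singular points by increasing real part (a conjugate pair: the negative imaginary part first).


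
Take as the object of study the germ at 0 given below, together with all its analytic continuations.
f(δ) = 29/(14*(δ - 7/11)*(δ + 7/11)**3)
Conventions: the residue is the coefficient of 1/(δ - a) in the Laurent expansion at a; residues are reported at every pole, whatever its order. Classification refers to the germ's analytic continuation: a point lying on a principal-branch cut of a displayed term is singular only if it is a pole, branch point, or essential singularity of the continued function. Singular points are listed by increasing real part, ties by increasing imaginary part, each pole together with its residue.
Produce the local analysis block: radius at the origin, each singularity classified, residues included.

Denominator factor (δ - 7/11): pole of order 1 at 7/11, modulus 7/11.
Denominator factor (δ + 7/11)^3: pole of order 3 at -7/11, modulus 7/11.
The radius of convergence is the smallest modulus among the singular points: 7/11.
At the order-3 pole -7/11 set g(δ) = (δ - (-7/11))^3*f(δ) = 29/(14*(δ - 7/11)).
Order-3 pole: residue = g''(a)/2; g''(-7/11) = -38599/19208, so the residue is -38599/38416.
At the order-1 pole 7/11 set g(δ) = (δ - (7/11))*f(δ) = 29/(14*(δ + 7/11)**3).
Simple pole: residue = g(a) at a = 7/11, which is 38599/38416.
List the singular points by increasing real part (a conjugate pair: the negative imaginary part first).

Radius of convergence at 0: 7/11.
At -7/11: a pole of order 3; residue -38599/38416.
At 7/11: a pole of order 1; residue 38599/38416.


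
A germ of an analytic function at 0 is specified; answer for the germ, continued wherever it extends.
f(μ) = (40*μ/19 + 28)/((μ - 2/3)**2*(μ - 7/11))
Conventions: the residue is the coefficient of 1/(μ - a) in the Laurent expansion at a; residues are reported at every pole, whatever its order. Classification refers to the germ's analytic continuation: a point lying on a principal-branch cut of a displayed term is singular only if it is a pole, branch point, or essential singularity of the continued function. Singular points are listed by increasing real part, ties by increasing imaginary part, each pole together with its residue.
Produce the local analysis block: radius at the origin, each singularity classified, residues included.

Radius of convergence at 0: 7/11.
At 7/11: a pole of order 1; residue 607068/19.
At 2/3: a pole of order 2; residue -607068/19.

Denominator factor (μ - 7/11): pole of order 1 at 7/11, modulus 7/11.
Denominator factor (μ - 2/3)^2: pole of order 2 at 2/3, modulus 2/3.
The radius of convergence is the smallest modulus among the singular points: 7/11.
At the order-1 pole 7/11 set g(μ) = (μ - (7/11))*f(μ) = (40*μ/19 + 28)/(μ - 2/3)**2.
Simple pole: residue = g(a) at a = 7/11, which is 607068/19.
At the order-2 pole 2/3 set g(μ) = (μ - (2/3))^2*f(μ) = (40*μ/19 + 28)/(μ - 7/11).
Order-2 pole: residue = g'(a); g'(2/3) = -607068/19, so the residue is -607068/19.
List the singular points by increasing real part (a conjugate pair: the negative imaginary part first).


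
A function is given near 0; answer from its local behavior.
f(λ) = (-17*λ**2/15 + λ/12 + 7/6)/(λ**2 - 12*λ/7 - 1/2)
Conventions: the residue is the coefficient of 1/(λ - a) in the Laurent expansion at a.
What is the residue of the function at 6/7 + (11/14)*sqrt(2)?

The factor λ**2 - 12*λ/7 - 1/2 splits as (λ - a)(λ - a') with a = 6/7 + (11/14)*sqrt(2), a' = 6/7 - (11/14)*sqrt(2). At the order-1 pole a set g(λ) = (λ - a)*f(λ) = [-17*λ**2/15 + λ/12 + 7/6] / (λ - a').
Simple pole: residue = g(a) at a = 6/7 + (11/14)*sqrt(2), which is -781/840 - (487/1540)*sqrt(2).

The residue is -781/840 - (487/1540)*sqrt(2).


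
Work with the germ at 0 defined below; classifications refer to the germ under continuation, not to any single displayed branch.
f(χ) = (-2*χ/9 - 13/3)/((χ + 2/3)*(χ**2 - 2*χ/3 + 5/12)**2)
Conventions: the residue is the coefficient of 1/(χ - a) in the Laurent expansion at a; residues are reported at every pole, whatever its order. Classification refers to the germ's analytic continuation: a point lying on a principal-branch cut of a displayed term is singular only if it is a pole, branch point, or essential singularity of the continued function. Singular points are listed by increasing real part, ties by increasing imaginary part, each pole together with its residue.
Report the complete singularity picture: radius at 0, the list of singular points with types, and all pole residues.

Radius of convergence at 0: (1/6)*sqrt(15).
At -2/3: a pole of order 1; residue -5424/2209.
At (1/3) - ((1/6)*sqrt(11))*i: a pole of order 2; residue (2712/2209) - ((587892/267289)*sqrt(11))*i.
At (1/3) + ((1/6)*sqrt(11))*i: a pole of order 2; residue (2712/2209) + ((587892/267289)*sqrt(11))*i.


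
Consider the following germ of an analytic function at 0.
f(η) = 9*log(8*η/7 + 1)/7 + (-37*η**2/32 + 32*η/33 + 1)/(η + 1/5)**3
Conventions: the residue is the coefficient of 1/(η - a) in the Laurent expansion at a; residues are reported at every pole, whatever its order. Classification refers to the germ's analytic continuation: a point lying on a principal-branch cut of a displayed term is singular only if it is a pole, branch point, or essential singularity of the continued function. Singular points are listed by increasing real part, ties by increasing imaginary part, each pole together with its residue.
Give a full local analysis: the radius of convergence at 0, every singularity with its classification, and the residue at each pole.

Radius of convergence at 0: 1/5.
At -7/8: a logarithmic branch point.
At -1/5: a pole of order 3; residue -37/32.

Denominator factor (η + 1/5)^3: pole of order 3 at -1/5, modulus 1/5.
Branch term (9/7)*log(1 - η/(-7/8)): its argument vanishes at η = -7/8, a logarithmic branch point, modulus 7/8.
The radius of convergence is the smallest modulus among the singular points: 1/5.
The branch term is analytic at -1/5 and contributes nothing to the residue; only the rational part matters.
At the order-3 pole -1/5 set g(η) = (η - (-1/5))^3*(rational part) = -37*η**2/32 + 32*η/33 + 1.
Order-3 pole: residue = g''(a)/2; g''(-1/5) = -37/16, so the residue is -37/32.
List the singular points by increasing real part (a conjugate pair: the negative imaginary part first).


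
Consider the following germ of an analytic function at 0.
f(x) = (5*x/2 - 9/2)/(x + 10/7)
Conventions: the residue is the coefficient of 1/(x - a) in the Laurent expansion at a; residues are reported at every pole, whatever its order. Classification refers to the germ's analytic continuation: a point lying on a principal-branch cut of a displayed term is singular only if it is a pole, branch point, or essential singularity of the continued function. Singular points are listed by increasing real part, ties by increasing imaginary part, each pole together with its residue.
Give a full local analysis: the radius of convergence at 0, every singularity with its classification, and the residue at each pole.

Radius of convergence at 0: 10/7.
At -10/7: a pole of order 1; residue -113/14.

Denominator factor (x + 10/7): pole of order 1 at -10/7, modulus 10/7.
The radius of convergence is the smallest modulus among the singular points: 10/7.
At the order-1 pole -10/7 set g(x) = (x - (-10/7))*f(x) = 5*x/2 - 9/2.
Simple pole: residue = g(a) at a = -10/7, which is -113/14.


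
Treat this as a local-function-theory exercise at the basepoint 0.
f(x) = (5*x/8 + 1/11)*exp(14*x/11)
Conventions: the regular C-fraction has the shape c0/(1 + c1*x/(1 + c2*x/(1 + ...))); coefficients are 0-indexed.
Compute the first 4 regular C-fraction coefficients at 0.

Taylor coefficients (expand at 0): a_0 = 1/11, a_1 = 717/968, a_2 = 4627/5324, a_3 = 94423/175692.
c0 = a_0 = 1/11. Peel one level at a time: if S = 1 + c*x/S' with S'(0) = 1, then c is the x-coefficient of S and S' = c*x/(S - 1).
S_1 = c0/f = 1 + (-717/88)*x + (440057/7744)*x^2 + ...; c1 = -717/88.
S_2 = c1*x/(S_1 - 1) = 1 + (440057/63096)*x + (4500258/6911641)*x^2 + ...; c2 = 440057/63096.
S_3 = c2*x/(S_2 - 1) = 1 + (-108006192/1156909853)*x + ...; c3 = -108006192/1156909853.

The regular C-fraction coefficients are [1/11, -717/88, 440057/63096, -108006192/1156909853].


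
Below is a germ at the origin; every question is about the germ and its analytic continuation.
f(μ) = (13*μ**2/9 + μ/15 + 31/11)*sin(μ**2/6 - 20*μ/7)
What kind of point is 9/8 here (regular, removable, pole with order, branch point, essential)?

The point is a regular point.

There is no denominator, hence no pole anywhere.
The factor sin(μ**2/6 - 20*μ/7) is entire.
So the germ continues analytically to 9/8.


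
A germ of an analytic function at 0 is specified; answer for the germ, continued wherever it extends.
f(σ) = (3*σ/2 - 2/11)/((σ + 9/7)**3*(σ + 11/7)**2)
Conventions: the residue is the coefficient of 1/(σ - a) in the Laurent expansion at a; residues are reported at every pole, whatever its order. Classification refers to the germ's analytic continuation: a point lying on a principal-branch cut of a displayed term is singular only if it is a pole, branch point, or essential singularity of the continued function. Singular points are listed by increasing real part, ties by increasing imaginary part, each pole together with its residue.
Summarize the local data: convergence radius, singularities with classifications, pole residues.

Radius of convergence at 0: 9/7.
At -11/7: a pole of order 2; residue 379701/352.
At -9/7: a pole of order 3; residue -379701/352.

Denominator factor (σ + 9/7)^3: pole of order 3 at -9/7, modulus 9/7.
Denominator factor (σ + 11/7)^2: pole of order 2 at -11/7, modulus 11/7.
The radius of convergence is the smallest modulus among the singular points: 9/7.
At the order-2 pole -11/7 set g(σ) = (σ - (-11/7))^2*f(σ) = (3*σ/2 - 2/11)/(σ + 9/7)**3.
Order-2 pole: residue = g'(a); g'(-11/7) = 379701/352, so the residue is 379701/352.
At the order-3 pole -9/7 set g(σ) = (σ - (-9/7))^3*f(σ) = (3*σ/2 - 2/11)/(σ + 11/7)**2.
Order-3 pole: residue = g''(a)/2; g''(-9/7) = -379701/176, so the residue is -379701/352.
List the singular points by increasing real part (a conjugate pair: the negative imaginary part first).


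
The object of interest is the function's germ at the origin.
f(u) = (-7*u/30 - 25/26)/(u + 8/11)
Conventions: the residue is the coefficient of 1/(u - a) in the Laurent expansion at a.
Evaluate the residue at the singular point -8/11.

At the order-1 pole -8/11 set g(u) = (u - (-8/11))*f(u) = -7*u/30 - 25/26.
Simple pole: residue = g(a) at a = -8/11, which is -3397/4290.

The residue is -3397/4290.


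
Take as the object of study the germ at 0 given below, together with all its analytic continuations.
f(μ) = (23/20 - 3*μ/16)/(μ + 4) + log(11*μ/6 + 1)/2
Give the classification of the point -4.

The denominator factor μ + 4 vanishes at -4 and appears to the power 1; the numerator there equals 19/10, nonzero, and no other factor vanishes.
The branch terms are analytic at this point.
Hence a pole whose order is the multiplicity, 1.

The point is a pole of order 1.


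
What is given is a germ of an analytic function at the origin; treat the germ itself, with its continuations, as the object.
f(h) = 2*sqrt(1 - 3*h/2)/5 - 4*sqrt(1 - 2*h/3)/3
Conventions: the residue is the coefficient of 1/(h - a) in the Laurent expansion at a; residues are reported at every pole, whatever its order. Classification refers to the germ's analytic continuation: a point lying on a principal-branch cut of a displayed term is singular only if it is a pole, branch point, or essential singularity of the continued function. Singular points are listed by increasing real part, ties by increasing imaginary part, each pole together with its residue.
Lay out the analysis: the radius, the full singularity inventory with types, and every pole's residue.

Radius of convergence at 0: 2/3.
At 2/3: an algebraic (square-root) branch point.
At 3/2: an algebraic (square-root) branch point.

Branch term (-4/3)*sqrt(1 - h/(3/2)): its argument vanishes at h = 3/2, a square-root branch point, modulus 3/2.
Branch term (2/5)*sqrt(1 - h/(2/3)): its argument vanishes at h = 2/3, a square-root branch point, modulus 2/3.
The radius of convergence is the smallest modulus among the singular points: 2/3.
List the singular points by increasing real part (a conjugate pair: the negative imaginary part first).


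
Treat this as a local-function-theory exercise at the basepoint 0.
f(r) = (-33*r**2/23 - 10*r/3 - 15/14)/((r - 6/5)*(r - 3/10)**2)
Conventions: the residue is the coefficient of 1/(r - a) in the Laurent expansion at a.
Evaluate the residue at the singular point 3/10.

The residue is 96203/13041.

At the order-2 pole 3/10 set g(r) = (r - (3/10))^2*f(r) = (-33*r**2/23 - 10*r/3 - 15/14)/(r - 6/5).
Order-2 pole: residue = g'(a); g'(3/10) = 96203/13041, so the residue is 96203/13041.


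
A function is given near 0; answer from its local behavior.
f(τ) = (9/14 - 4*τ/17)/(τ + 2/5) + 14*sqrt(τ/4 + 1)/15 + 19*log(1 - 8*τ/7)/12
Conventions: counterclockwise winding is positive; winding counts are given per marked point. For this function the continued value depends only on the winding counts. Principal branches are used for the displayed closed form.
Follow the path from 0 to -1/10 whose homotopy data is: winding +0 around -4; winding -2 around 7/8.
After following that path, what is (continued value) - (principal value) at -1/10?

Continued minus principal equals -(19/3)*pi*i.

The rational part is single-valued and drops out of the difference; each branch term changes only by its own monodromy.
(14/15)*sqrt(1 - τ/(-4)): winding +0 is even, the square root returns to the same sheet, contribution 0.
(19/12)*log(1 - τ/(7/8)): each positive loop around 7/8 adds 2*pi*i to the log, so winding -2 contributes (19/12)*(-2)*2*pi*i = -(19/3)*pi*i.
Summing the contributions at τ = -1/10 gives -(19/3)*pi*i.
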